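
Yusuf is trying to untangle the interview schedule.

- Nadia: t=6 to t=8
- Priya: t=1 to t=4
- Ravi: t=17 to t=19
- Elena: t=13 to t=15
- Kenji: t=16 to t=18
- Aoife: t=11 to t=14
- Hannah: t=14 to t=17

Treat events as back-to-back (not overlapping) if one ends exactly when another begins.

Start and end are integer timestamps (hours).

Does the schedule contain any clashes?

Sorted by start: Priya, Nadia, Aoife, Elena, Hannah, Kenji, Ravi.
Nadia starts after Priya ends — done with Priya.
Aoife starts after Nadia ends — done with Nadia.
Elena starts before Aoife ends → Aoife and Elena overlap.
That's a conflict, so the schedule is not conflict-free.

Yes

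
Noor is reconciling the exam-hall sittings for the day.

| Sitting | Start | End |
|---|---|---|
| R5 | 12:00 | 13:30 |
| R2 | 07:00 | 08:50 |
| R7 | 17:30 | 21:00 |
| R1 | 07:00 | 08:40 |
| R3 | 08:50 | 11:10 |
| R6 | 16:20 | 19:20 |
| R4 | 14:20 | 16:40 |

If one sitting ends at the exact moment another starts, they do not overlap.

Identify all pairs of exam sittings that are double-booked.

Sorted by start: R1, R2, R3, R5, R4, R6, R7.
R2 starts before R1 ends → R1 and R2 overlap.
R3 starts after R1 ends, so R1 has no further overlaps.
R3 starts exactly when R2 ends (back-to-back, no overlap), so R2 has no further overlaps.
R5 starts after R3 ends, so R3 has no further overlaps.
R4 starts after R5 ends, so R5 has no further overlaps.
R6 starts before R4 ends → R4 and R6 overlap.
R7 starts after R4 ends.
R7 starts before R6 ends → R6 and R7 overlap.

R1 & R2, R4 & R6, R6 & R7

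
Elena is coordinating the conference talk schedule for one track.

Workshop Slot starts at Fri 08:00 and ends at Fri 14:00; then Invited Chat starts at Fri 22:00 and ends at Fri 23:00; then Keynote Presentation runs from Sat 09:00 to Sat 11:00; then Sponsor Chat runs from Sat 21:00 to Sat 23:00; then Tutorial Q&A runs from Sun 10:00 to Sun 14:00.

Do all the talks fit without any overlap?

Yes

Check each pair: they overlap iff neither finishes before the other starts.
Sorted by start: Workshop Slot, Invited Chat, Keynote Presentation, Sponsor Chat, Tutorial Q&A.
Invited Chat starts after Workshop Slot ends — done with Workshop Slot.
Keynote Presentation starts after Invited Chat ends — done with Invited Chat.
Sponsor Chat starts after Keynote Presentation ends — done with Keynote Presentation.
Tutorial Q&A starts after Sponsor Chat ends.
Every pair is clear; the schedule has no overlaps.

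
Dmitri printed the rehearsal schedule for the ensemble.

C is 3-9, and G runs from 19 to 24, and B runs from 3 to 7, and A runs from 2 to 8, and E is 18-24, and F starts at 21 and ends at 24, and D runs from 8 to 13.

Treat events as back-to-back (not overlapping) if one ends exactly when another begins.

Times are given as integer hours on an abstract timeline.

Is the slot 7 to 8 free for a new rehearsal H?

A: starts 2 before H ends 8, and ends 8 after H starts 7 → overlap.
B: ends 7 at or before H starts 7 → clear.
C: starts 3 before H ends 8, and ends 9 after H starts 7 → overlap.
D: starts 8 at or after H ends 8 → clear.
E: starts 18 at or after H ends 8 → clear.
G: starts 19 at or after H ends 8 → clear.
F: starts 21 at or after H ends 8 → clear.
H overlaps A, C.

No — it overlaps A, C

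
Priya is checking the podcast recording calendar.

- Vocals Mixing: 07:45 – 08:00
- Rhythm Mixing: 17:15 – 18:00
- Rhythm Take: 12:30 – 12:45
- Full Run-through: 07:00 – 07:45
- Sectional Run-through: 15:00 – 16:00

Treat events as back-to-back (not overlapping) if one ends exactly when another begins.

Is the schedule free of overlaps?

Yes

Sorted by start: Full Run-through, Vocals Mixing, Rhythm Take, Sectional Run-through, Rhythm Mixing.
Vocals Mixing starts exactly when Full Run-through ends (back-to-back, no overlap) — done with Full Run-through.
Rhythm Take starts after Vocals Mixing ends — done with Vocals Mixing.
Sectional Run-through starts after Rhythm Take ends — done with Rhythm Take.
Rhythm Mixing starts after Sectional Run-through ends.
Every pair is clear; the schedule has no overlaps.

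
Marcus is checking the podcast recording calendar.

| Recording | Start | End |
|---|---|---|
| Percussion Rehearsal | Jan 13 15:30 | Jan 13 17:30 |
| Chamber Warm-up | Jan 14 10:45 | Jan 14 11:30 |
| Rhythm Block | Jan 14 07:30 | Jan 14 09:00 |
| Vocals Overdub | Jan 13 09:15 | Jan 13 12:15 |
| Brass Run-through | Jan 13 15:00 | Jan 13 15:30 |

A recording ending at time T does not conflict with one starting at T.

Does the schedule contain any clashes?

No

Sorted by start: Vocals Overdub, Brass Run-through, Percussion Rehearsal, Rhythm Block, Chamber Warm-up.
Brass Run-through starts after Vocals Overdub ends; Vocals Overdub is clear from here.
Percussion Rehearsal starts exactly when Brass Run-through ends (back-to-back, no overlap); Brass Run-through is clear from here.
Rhythm Block starts after Percussion Rehearsal ends; Percussion Rehearsal is clear from here.
Chamber Warm-up starts after Rhythm Block ends.
Every pair is clear; the schedule has no overlaps.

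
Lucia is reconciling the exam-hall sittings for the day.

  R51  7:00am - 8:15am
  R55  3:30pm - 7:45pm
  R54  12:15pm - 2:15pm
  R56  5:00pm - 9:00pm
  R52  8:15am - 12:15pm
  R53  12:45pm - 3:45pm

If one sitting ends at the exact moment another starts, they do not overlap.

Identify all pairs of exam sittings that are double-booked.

Sorted by start: R51, R52, R54, R53, R55, R56.
R52 starts exactly when R51 ends (back-to-back, no overlap), so R51 has no further overlaps.
R54 starts exactly when R52 ends (back-to-back, no overlap), so R52 has no further overlaps.
R53 starts before R54 ends → R54 and R53 overlap.
R55 starts after R54 ends, so R54 has no further overlaps.
R55 starts before R53 ends → R53 and R55 overlap.
R56 starts after R53 ends.
R56 starts before R55 ends → R55 and R56 overlap.

R53 & R54, R53 & R55, R55 & R56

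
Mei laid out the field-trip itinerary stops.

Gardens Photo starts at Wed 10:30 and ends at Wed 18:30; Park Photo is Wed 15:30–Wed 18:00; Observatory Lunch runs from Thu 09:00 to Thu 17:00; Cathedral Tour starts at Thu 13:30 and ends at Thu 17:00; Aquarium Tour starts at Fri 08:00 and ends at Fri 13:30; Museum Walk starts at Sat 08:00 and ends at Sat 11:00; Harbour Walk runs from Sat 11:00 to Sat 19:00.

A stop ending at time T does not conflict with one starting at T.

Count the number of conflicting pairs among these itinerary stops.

Two intervals overlap when each starts before the other ends.
Sorted by start: Gardens Photo, Park Photo, Observatory Lunch, Cathedral Tour, Aquarium Tour, Museum Walk, Harbour Walk.
Park Photo starts before Gardens Photo ends → Gardens Photo and Park Photo overlap.
Observatory Lunch starts after Gardens Photo ends; Gardens Photo is clear from here.
Observatory Lunch starts after Park Photo ends; Park Photo is clear from here.
Cathedral Tour starts before Observatory Lunch ends → Observatory Lunch and Cathedral Tour overlap.
Aquarium Tour starts after Observatory Lunch ends; Observatory Lunch is clear from here.
Aquarium Tour starts after Cathedral Tour ends; Cathedral Tour is clear from here.
Museum Walk starts after Aquarium Tour ends; Aquarium Tour is clear from here.
Harbour Walk starts exactly when Museum Walk ends (back-to-back, no overlap).
Overlapping pairs: Cathedral Tour & Observatory Lunch, Gardens Photo & Park Photo — 2 in total.

2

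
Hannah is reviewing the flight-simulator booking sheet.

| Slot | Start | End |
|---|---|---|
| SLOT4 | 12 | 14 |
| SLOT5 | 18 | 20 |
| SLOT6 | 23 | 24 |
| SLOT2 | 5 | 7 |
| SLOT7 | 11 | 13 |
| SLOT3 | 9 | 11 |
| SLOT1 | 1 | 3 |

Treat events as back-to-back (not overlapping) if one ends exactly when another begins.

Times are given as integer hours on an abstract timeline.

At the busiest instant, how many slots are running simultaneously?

2

Sweep the timeline, counting +1 at each start and −1 at each end (ends before starts at a tie):
1 start SLOT1 → 1
3 end SLOT1 → 0
5 start SLOT2 → 1
7 end SLOT2 → 0
9 start SLOT3 → 1
11 end SLOT3 → 0
11 start SLOT7 → 1
12 start SLOT4 → 2
13 end SLOT7 → 1
14 end SLOT4 → 0
18 start SLOT5 → 1
20 end SLOT5 → 0
23 start SLOT6 → 1
24 end SLOT6 → 0
Peak is 2, at 12 (SLOT4, SLOT7).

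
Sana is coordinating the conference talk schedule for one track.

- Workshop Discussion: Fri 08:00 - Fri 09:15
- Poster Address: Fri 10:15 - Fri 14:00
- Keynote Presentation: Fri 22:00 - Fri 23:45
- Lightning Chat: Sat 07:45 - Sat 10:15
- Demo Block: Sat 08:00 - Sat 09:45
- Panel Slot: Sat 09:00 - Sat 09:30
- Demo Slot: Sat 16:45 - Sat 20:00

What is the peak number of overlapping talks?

Sort all start/end points and keep a running count:
Fri 08:00 start Workshop Discussion → 1
Fri 09:15 end Workshop Discussion → 0
Fri 10:15 start Poster Address → 1
Fri 14:00 end Poster Address → 0
Fri 22:00 start Keynote Presentation → 1
Fri 23:45 end Keynote Presentation → 0
Sat 07:45 start Lightning Chat → 1
Sat 08:00 start Demo Block → 2
Sat 09:00 start Panel Slot → 3
Sat 09:30 end Panel Slot → 2
Sat 09:45 end Demo Block → 1
Sat 10:15 end Lightning Chat → 0
Sat 16:45 start Demo Slot → 1
Sat 20:00 end Demo Slot → 0
Peak is 3, at Sat 09:00 (Demo Block, Lightning Chat, Panel Slot).

3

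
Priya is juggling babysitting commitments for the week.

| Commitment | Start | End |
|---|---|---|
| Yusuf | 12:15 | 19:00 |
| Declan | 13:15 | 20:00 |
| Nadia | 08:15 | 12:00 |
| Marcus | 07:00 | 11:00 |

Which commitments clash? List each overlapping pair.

Declan & Yusuf, Marcus & Nadia

Sorted by start: Marcus, Nadia, Yusuf, Declan.
Nadia starts before Marcus ends → Marcus and Nadia overlap.
Yusuf starts after Marcus ends — done with Marcus.
Yusuf starts after Nadia ends — done with Nadia.
Declan starts before Yusuf ends → Yusuf and Declan overlap.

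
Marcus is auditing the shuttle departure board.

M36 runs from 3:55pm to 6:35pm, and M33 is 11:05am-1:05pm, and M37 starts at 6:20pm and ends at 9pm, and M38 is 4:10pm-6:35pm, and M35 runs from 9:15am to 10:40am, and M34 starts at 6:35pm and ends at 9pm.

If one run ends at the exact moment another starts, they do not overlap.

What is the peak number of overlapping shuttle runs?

3

Walk through starts and ends in time order (an end at T is processed before a start at T):
9:15am start M35 → 1
10:40am end M35 → 0
11:05am start M33 → 1
1:05pm end M33 → 0
3:55pm start M36 → 1
4:10pm start M38 → 2
6:20pm start M37 → 3
6:35pm end M36 → 2
6:35pm end M38 → 1
6:35pm start M34 → 2
9pm end M34 → 1
9pm end M37 → 0
Peak is 3, at 6:20pm (M36, M37, M38).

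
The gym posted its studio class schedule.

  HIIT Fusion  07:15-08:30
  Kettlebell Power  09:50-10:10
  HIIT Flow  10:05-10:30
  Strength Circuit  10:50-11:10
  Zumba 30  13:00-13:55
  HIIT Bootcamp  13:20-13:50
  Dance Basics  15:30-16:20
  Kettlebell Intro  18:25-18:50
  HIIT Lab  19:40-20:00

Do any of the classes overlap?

Yes

Sorted by start: HIIT Fusion, Kettlebell Power, HIIT Flow, Strength Circuit, Zumba 30, HIIT Bootcamp, Dance Basics, Kettlebell Intro, HIIT Lab.
Kettlebell Power starts after HIIT Fusion ends — done with HIIT Fusion.
HIIT Flow starts before Kettlebell Power ends → Kettlebell Power and HIIT Flow overlap.
That's a conflict, so the schedule is not conflict-free.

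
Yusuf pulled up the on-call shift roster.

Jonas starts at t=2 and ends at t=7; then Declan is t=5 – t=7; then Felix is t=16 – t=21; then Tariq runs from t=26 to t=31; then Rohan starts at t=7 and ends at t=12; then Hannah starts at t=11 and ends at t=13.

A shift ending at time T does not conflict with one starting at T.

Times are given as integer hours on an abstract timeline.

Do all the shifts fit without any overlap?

No

Sorted by start: Jonas, Declan, Rohan, Hannah, Felix, Tariq.
Declan starts before Jonas ends → Jonas and Declan overlap.
That's a conflict, so the schedule is not conflict-free.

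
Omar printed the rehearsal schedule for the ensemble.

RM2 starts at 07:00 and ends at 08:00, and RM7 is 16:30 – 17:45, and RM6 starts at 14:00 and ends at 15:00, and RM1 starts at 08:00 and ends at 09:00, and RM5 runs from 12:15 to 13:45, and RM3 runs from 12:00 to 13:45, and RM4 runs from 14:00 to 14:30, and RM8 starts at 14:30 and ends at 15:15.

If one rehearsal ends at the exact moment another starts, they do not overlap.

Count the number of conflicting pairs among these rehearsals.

Two intervals overlap when each starts before the other ends.
Sorted by start: RM2, RM1, RM3, RM5, RM4, RM6, RM8, RM7.
RM1 starts exactly when RM2 ends (back-to-back, no overlap) — done with RM2.
RM3 starts after RM1 ends — done with RM1.
RM5 starts before RM3 ends → RM3 and RM5 overlap.
RM4 starts after RM3 ends — done with RM3.
RM4 starts after RM5 ends — done with RM5.
RM6 starts before RM4 ends → RM4 and RM6 overlap.
RM8 starts exactly when RM4 ends (back-to-back, no overlap) — done with RM4.
RM8 starts before RM6 ends → RM6 and RM8 overlap.
RM7 starts after RM6 ends.
RM7 starts after RM8 ends.
Overlapping pairs: RM3 & RM5, RM4 & RM6, RM6 & RM8 — 3 in total.

3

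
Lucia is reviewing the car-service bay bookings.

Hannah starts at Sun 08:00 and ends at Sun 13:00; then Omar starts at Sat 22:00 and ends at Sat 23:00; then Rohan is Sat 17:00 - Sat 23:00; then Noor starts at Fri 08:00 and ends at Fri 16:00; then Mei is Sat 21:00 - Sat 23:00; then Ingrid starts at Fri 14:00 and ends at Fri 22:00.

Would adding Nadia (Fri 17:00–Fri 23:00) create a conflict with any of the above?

Yes — it overlaps Ingrid

Noor: ends Fri 16:00 at or before Nadia starts Fri 17:00 → clear.
Ingrid: starts Fri 14:00 before Nadia ends Fri 23:00, and ends Fri 22:00 after Nadia starts Fri 17:00 → overlap.
Rohan: starts Sat 17:00 at or after Nadia ends Fri 23:00 → clear.
Mei: starts Sat 21:00 at or after Nadia ends Fri 23:00 → clear.
Omar: starts Sat 22:00 at or after Nadia ends Fri 23:00 → clear.
Hannah: starts Sun 08:00 at or after Nadia ends Fri 23:00 → clear.
Nadia overlaps Ingrid.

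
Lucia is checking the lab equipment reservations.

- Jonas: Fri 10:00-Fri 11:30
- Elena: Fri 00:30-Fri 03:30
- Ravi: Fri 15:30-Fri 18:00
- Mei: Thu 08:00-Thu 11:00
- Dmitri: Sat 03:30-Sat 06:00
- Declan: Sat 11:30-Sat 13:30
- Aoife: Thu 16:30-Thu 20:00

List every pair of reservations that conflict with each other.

Sorted by start: Mei, Aoife, Elena, Jonas, Ravi, Dmitri, Declan.
Aoife starts after Mei ends; Mei is clear from here.
Elena starts after Aoife ends; Aoife is clear from here.
Jonas starts after Elena ends; Elena is clear from here.
Ravi starts after Jonas ends; Jonas is clear from here.
Dmitri starts after Ravi ends; Ravi is clear from here.
Declan starts after Dmitri ends.

no conflicts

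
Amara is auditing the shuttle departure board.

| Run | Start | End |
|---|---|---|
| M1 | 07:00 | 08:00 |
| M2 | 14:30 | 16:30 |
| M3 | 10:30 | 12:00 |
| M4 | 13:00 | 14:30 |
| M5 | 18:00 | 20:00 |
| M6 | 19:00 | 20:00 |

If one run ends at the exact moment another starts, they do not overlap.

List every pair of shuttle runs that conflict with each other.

Sorted by start: M1, M3, M4, M2, M5, M6.
M3 starts after M1 ends; M1 is clear from here.
M4 starts after M3 ends; M3 is clear from here.
M2 starts exactly when M4 ends (back-to-back, no overlap); M4 is clear from here.
M5 starts after M2 ends; M2 is clear from here.
M6 starts before M5 ends → M5 and M6 overlap.

M5 & M6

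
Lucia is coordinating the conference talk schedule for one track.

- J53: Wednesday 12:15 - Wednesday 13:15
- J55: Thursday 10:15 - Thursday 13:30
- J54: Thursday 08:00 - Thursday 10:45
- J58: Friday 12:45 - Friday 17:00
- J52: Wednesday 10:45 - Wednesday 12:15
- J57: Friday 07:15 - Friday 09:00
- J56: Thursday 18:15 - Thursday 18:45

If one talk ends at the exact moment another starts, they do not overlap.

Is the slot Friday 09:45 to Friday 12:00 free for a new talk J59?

J52: ends Wednesday 12:15 at or before J59 starts Friday 09:45 → clear.
J53: ends Wednesday 13:15 at or before J59 starts Friday 09:45 → clear.
J54: ends Thursday 10:45 at or before J59 starts Friday 09:45 → clear.
J55: ends Thursday 13:30 at or before J59 starts Friday 09:45 → clear.
J56: ends Thursday 18:45 at or before J59 starts Friday 09:45 → clear.
J57: ends Friday 09:00 at or before J59 starts Friday 09:45 → clear.
J58: starts Friday 12:45 at or after J59 ends Friday 12:00 → clear.

Yes — the slot is free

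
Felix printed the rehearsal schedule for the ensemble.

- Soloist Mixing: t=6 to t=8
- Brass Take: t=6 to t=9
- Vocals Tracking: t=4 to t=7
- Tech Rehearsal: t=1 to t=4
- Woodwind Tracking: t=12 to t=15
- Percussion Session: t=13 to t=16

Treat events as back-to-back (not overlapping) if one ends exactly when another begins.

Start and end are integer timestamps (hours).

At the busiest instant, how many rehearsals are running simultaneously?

3

Walk through starts and ends in time order (an end at T is processed before a start at T):
t=1 start Tech Rehearsal → 1
t=4 end Tech Rehearsal → 0
t=4 start Vocals Tracking → 1
t=6 start Brass Take → 2
t=6 start Soloist Mixing → 3
t=7 end Vocals Tracking → 2
t=8 end Soloist Mixing → 1
t=9 end Brass Take → 0
t=12 start Woodwind Tracking → 1
t=13 start Percussion Session → 2
t=15 end Woodwind Tracking → 1
t=16 end Percussion Session → 0
Peak is 3, at t=6 (Brass Take, Soloist Mixing, Vocals Tracking).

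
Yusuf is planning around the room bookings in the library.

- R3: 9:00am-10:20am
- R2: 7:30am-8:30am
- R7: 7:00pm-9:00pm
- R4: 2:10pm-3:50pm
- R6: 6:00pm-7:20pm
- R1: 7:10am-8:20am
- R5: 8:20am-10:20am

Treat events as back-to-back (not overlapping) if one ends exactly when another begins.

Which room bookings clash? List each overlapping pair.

Sorted by start: R1, R2, R5, R3, R4, R6, R7.
R2 starts before R1 ends → R1 and R2 overlap.
R5 starts exactly when R1 ends (back-to-back, no overlap), so R1 has no further overlaps.
R5 starts before R2 ends → R2 and R5 overlap.
R3 starts after R2 ends, so R2 has no further overlaps.
R3 starts before R5 ends → R5 and R3 overlap.
R4 starts after R5 ends, so R5 has no further overlaps.
R4 starts after R3 ends, so R3 has no further overlaps.
R6 starts after R4 ends, so R4 has no further overlaps.
R7 starts before R6 ends → R6 and R7 overlap.

R1 & R2, R2 & R5, R3 & R5, R6 & R7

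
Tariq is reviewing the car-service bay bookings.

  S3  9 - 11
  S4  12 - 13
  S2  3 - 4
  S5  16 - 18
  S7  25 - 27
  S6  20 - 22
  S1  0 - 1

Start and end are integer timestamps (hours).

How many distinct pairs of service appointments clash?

0

Check each pair: they overlap iff neither finishes before the other starts.
Sorted by start: S1, S2, S3, S4, S5, S6, S7.
S2 starts after S1 ends — done with S1.
S3 starts after S2 ends — done with S2.
S4 starts after S3 ends — done with S3.
S5 starts after S4 ends — done with S4.
S6 starts after S5 ends — done with S5.
S7 starts after S6 ends.
No pair overlaps.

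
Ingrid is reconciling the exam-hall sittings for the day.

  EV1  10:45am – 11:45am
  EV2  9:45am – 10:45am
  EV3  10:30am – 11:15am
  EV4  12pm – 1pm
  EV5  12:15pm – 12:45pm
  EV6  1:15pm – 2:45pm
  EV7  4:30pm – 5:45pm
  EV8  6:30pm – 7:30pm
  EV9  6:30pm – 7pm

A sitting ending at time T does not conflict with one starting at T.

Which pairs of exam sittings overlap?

Check each pair: they overlap iff neither finishes before the other starts.
Sorted by start: EV2, EV3, EV1, EV4, EV5, EV6, EV7, EV8, EV9.
EV3 starts before EV2 ends → EV2 and EV3 overlap.
EV1 starts exactly when EV2 ends (back-to-back, no overlap), so nothing later overlaps EV2 either.
EV1 starts before EV3 ends → EV3 and EV1 overlap.
EV4 starts after EV3 ends, so nothing later overlaps EV3 either.
EV4 starts after EV1 ends, so nothing later overlaps EV1 either.
EV5 starts before EV4 ends → EV4 and EV5 overlap.
EV6 starts after EV4 ends, so nothing later overlaps EV4 either.
EV6 starts after EV5 ends, so nothing later overlaps EV5 either.
EV7 starts after EV6 ends, so nothing later overlaps EV6 either.
EV8 starts after EV7 ends, so nothing later overlaps EV7 either.
EV9 starts before EV8 ends → EV8 and EV9 overlap.

EV1 & EV3, EV2 & EV3, EV4 & EV5, EV8 & EV9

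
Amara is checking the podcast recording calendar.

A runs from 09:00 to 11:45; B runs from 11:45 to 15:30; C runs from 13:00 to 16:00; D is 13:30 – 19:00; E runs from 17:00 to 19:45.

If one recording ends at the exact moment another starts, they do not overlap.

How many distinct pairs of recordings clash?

Sorted by start: A, B, C, D, E.
B starts exactly when A ends (back-to-back, no overlap); A is clear from here.
C starts before B ends → B and C overlap.
D starts before B ends → B and D overlap.
E starts after B ends.
D starts before C ends → C and D overlap.
E starts after C ends.
E starts before D ends → D and E overlap.
Overlapping pairs: B & C, B & D, C & D, D & E — 4 in total.

4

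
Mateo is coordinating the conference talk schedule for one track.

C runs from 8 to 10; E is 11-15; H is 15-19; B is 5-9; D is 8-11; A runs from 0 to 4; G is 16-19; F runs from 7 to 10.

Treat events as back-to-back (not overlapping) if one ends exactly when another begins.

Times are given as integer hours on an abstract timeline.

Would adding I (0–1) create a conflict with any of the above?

A: starts 0 before I ends 1, and ends 4 after I starts 0 → overlap.
B: starts 5 at or after I ends 1 → clear.
F: starts 7 at or after I ends 1 → clear.
C: starts 8 at or after I ends 1 → clear.
D: starts 8 at or after I ends 1 → clear.
E: starts 11 at or after I ends 1 → clear.
H: starts 15 at or after I ends 1 → clear.
G: starts 16 at or after I ends 1 → clear.
I overlaps A.

Yes — it overlaps A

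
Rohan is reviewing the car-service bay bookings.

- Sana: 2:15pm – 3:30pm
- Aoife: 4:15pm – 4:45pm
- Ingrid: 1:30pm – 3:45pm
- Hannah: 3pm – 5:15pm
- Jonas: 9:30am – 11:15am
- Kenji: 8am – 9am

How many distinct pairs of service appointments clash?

4

Check each pair: they overlap iff neither finishes before the other starts.
Sorted by start: Kenji, Jonas, Ingrid, Sana, Hannah, Aoife.
Jonas starts after Kenji ends; Kenji is clear from here.
Ingrid starts after Jonas ends; Jonas is clear from here.
Sana starts before Ingrid ends → Ingrid and Sana overlap.
Hannah starts before Ingrid ends → Ingrid and Hannah overlap.
Aoife starts after Ingrid ends.
Hannah starts before Sana ends → Sana and Hannah overlap.
Aoife starts after Sana ends.
Aoife starts before Hannah ends → Hannah and Aoife overlap.
Overlapping pairs: Aoife & Hannah, Hannah & Ingrid, Hannah & Sana, Ingrid & Sana — 4 in total.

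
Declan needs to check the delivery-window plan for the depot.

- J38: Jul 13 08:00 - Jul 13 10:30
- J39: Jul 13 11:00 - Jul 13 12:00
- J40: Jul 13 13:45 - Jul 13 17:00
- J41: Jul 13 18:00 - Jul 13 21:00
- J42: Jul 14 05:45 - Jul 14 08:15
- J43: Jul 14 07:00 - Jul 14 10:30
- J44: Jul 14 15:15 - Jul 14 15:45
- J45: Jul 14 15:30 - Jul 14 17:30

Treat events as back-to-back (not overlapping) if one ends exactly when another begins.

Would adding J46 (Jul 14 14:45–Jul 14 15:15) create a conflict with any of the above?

No — it doesn't clash with anything

J38: ends Jul 13 10:30 at or before J46 starts Jul 14 14:45 → clear.
J39: ends Jul 13 12:00 at or before J46 starts Jul 14 14:45 → clear.
J40: ends Jul 13 17:00 at or before J46 starts Jul 14 14:45 → clear.
J41: ends Jul 13 21:00 at or before J46 starts Jul 14 14:45 → clear.
J42: ends Jul 14 08:15 at or before J46 starts Jul 14 14:45 → clear.
J43: ends Jul 14 10:30 at or before J46 starts Jul 14 14:45 → clear.
J44: starts Jul 14 15:15 at or after J46 ends Jul 14 15:15 → clear.
J45: starts Jul 14 15:30 at or after J46 ends Jul 14 15:15 → clear.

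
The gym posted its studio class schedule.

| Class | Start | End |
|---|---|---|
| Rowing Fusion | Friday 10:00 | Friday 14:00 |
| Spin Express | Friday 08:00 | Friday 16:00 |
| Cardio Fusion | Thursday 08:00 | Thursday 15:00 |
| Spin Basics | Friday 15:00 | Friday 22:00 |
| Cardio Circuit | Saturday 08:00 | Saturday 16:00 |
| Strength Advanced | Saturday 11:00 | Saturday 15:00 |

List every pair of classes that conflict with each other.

Sorted by start: Cardio Fusion, Spin Express, Rowing Fusion, Spin Basics, Cardio Circuit, Strength Advanced.
Spin Express starts after Cardio Fusion ends, so Cardio Fusion has no further overlaps.
Rowing Fusion starts before Spin Express ends → Spin Express and Rowing Fusion overlap.
Spin Basics starts before Spin Express ends → Spin Express and Spin Basics overlap.
Cardio Circuit starts after Spin Express ends, so Spin Express has no further overlaps.
Spin Basics starts after Rowing Fusion ends, so Rowing Fusion has no further overlaps.
Cardio Circuit starts after Spin Basics ends, so Spin Basics has no further overlaps.
Strength Advanced starts before Cardio Circuit ends → Cardio Circuit and Strength Advanced overlap.

Cardio Circuit & Strength Advanced, Rowing Fusion & Spin Express, Spin Basics & Spin Express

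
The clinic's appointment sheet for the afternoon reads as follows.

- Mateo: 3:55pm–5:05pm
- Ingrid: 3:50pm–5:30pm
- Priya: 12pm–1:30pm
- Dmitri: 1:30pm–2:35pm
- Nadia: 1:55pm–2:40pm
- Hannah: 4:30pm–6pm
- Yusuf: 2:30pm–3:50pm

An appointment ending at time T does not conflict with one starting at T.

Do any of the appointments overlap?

Check each pair: they overlap iff neither finishes before the other starts.
Sorted by start: Priya, Dmitri, Nadia, Yusuf, Ingrid, Mateo, Hannah.
Dmitri starts exactly when Priya ends (back-to-back, no overlap); Priya is clear from here.
Nadia starts before Dmitri ends → Dmitri and Nadia overlap.
That's a conflict, so the schedule is not conflict-free.

Yes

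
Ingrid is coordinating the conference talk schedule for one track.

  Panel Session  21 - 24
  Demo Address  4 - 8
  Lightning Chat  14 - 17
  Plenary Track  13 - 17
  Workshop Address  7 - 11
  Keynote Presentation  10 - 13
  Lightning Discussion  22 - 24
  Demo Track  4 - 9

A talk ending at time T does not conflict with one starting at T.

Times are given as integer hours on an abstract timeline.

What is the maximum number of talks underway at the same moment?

Sweep the timeline, counting +1 at each start and −1 at each end (ends before starts at a tie):
4 start Demo Address → 1
4 start Demo Track → 2
7 start Workshop Address → 3
8 end Demo Address → 2
9 end Demo Track → 1
10 start Keynote Presentation → 2
11 end Workshop Address → 1
13 end Keynote Presentation → 0
13 start Plenary Track → 1
14 start Lightning Chat → 2
17 end Lightning Chat → 1
17 end Plenary Track → 0
21 start Panel Session → 1
22 start Lightning Discussion → 2
24 end Lightning Discussion → 1
24 end Panel Session → 0
Peak is 3, at 7 (Demo Address, Demo Track, Workshop Address).

3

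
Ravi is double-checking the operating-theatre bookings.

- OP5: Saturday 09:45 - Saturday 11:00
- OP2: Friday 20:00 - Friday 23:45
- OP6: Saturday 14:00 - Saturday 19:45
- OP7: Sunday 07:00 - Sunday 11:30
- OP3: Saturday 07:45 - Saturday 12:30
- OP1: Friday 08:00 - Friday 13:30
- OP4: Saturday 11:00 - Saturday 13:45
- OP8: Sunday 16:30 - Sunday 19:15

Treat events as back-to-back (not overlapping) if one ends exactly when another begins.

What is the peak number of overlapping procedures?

2

Sweep the timeline, counting +1 at each start and −1 at each end (ends before starts at a tie):
Friday 08:00 start OP1 → 1
Friday 13:30 end OP1 → 0
Friday 20:00 start OP2 → 1
Friday 23:45 end OP2 → 0
Saturday 07:45 start OP3 → 1
Saturday 09:45 start OP5 → 2
Saturday 11:00 end OP5 → 1
Saturday 11:00 start OP4 → 2
Saturday 12:30 end OP3 → 1
Saturday 13:45 end OP4 → 0
Saturday 14:00 start OP6 → 1
Saturday 19:45 end OP6 → 0
Sunday 07:00 start OP7 → 1
Sunday 11:30 end OP7 → 0
Sunday 16:30 start OP8 → 1
Sunday 19:15 end OP8 → 0
Peak is 2, at Saturday 09:45 (OP3, OP5).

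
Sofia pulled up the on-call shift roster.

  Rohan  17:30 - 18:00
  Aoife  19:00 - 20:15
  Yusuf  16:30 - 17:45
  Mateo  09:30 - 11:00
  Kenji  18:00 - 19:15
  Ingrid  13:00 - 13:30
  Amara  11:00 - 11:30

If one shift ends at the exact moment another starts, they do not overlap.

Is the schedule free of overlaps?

Two intervals overlap when each starts before the other ends.
Sorted by start: Mateo, Amara, Ingrid, Yusuf, Rohan, Kenji, Aoife.
Amara starts exactly when Mateo ends (back-to-back, no overlap), so nothing later overlaps Mateo either.
Ingrid starts after Amara ends, so nothing later overlaps Amara either.
Yusuf starts after Ingrid ends, so nothing later overlaps Ingrid either.
Rohan starts before Yusuf ends → Yusuf and Rohan overlap.
That's a conflict, so the schedule is not conflict-free.

No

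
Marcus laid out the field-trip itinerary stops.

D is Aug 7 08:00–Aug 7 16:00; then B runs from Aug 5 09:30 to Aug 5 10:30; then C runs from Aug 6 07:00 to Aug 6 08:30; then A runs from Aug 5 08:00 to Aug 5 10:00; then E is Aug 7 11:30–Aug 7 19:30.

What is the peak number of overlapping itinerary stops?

Sweep the timeline, counting +1 at each start and −1 at each end (ends before starts at a tie):
Aug 5 08:00 start A → 1
Aug 5 09:30 start B → 2
Aug 5 10:00 end A → 1
Aug 5 10:30 end B → 0
Aug 6 07:00 start C → 1
Aug 6 08:30 end C → 0
Aug 7 08:00 start D → 1
Aug 7 11:30 start E → 2
Aug 7 16:00 end D → 1
Aug 7 19:30 end E → 0
Peak is 2, at Aug 5 09:30 (A, B).

2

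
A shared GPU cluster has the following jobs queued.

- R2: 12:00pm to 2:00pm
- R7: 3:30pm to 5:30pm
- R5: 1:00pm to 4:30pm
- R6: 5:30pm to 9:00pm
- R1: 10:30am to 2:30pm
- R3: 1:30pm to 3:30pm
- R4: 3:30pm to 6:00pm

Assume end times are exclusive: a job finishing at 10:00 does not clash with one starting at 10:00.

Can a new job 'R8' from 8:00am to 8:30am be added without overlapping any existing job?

Yes — the slot is free

R1: starts 10:30am at or after R8 ends 8:30am → clear.
R2: starts 12:00pm at or after R8 ends 8:30am → clear.
R5: starts 1:00pm at or after R8 ends 8:30am → clear.
R3: starts 1:30pm at or after R8 ends 8:30am → clear.
R4: starts 3:30pm at or after R8 ends 8:30am → clear.
R7: starts 3:30pm at or after R8 ends 8:30am → clear.
R6: starts 5:30pm at or after R8 ends 8:30am → clear.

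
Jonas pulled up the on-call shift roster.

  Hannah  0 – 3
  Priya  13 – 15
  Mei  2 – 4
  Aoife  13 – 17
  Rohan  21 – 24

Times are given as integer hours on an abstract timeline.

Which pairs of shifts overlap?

Aoife & Priya, Hannah & Mei

Sorted by start: Hannah, Mei, Priya, Aoife, Rohan.
Mei starts before Hannah ends → Hannah and Mei overlap.
Priya starts after Hannah ends; Hannah is clear from here.
Priya starts after Mei ends; Mei is clear from here.
Aoife starts before Priya ends → Priya and Aoife overlap.
Rohan starts after Priya ends.
Rohan starts after Aoife ends.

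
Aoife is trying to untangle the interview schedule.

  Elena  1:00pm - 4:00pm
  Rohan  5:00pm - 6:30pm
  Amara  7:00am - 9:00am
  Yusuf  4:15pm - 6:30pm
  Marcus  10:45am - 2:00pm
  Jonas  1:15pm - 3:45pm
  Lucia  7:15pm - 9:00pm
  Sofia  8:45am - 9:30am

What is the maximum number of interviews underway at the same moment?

Sweep the timeline, counting +1 at each start and −1 at each end (ends before starts at a tie):
7:00am start Amara → 1
8:45am start Sofia → 2
9:00am end Amara → 1
9:30am end Sofia → 0
10:45am start Marcus → 1
1:00pm start Elena → 2
1:15pm start Jonas → 3
2:00pm end Marcus → 2
3:45pm end Jonas → 1
4:00pm end Elena → 0
4:15pm start Yusuf → 1
5:00pm start Rohan → 2
6:30pm end Rohan → 1
6:30pm end Yusuf → 0
7:15pm start Lucia → 1
9:00pm end Lucia → 0
Peak is 3, at 1:15pm (Elena, Jonas, Marcus).

3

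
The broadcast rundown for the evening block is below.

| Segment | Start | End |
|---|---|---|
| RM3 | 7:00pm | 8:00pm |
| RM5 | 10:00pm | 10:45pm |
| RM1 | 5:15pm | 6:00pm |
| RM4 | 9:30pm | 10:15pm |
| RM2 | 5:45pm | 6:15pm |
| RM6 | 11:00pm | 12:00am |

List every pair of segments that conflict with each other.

Sorted by start: RM1, RM2, RM3, RM4, RM5, RM6.
RM2 starts before RM1 ends → RM1 and RM2 overlap.
RM3 starts after RM1 ends, so nothing later overlaps RM1 either.
RM3 starts after RM2 ends, so nothing later overlaps RM2 either.
RM4 starts after RM3 ends, so nothing later overlaps RM3 either.
RM5 starts before RM4 ends → RM4 and RM5 overlap.
RM6 starts after RM4 ends.
RM6 starts after RM5 ends.

RM1 & RM2, RM4 & RM5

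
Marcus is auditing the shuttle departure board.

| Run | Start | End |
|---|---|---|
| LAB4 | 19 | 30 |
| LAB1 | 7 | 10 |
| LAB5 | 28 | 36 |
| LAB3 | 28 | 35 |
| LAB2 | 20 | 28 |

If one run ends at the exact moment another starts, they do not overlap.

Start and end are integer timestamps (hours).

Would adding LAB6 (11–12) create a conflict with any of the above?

No — it doesn't clash with anything

LAB1: ends 10 at or before LAB6 starts 11 → clear.
LAB4: starts 19 at or after LAB6 ends 12 → clear.
LAB2: starts 20 at or after LAB6 ends 12 → clear.
LAB3: starts 28 at or after LAB6 ends 12 → clear.
LAB5: starts 28 at or after LAB6 ends 12 → clear.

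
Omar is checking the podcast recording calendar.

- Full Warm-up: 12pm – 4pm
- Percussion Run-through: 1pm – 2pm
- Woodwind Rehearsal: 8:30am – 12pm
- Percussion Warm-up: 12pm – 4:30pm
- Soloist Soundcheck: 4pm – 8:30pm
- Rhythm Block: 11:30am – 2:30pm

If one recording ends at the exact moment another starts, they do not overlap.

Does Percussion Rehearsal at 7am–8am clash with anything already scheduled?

No — it doesn't clash with anything

Woodwind Rehearsal: starts 8:30am at or after Percussion Rehearsal ends 8am → clear.
Rhythm Block: starts 11:30am at or after Percussion Rehearsal ends 8am → clear.
Percussion Warm-up: starts 12pm at or after Percussion Rehearsal ends 8am → clear.
Full Warm-up: starts 12pm at or after Percussion Rehearsal ends 8am → clear.
Percussion Run-through: starts 1pm at or after Percussion Rehearsal ends 8am → clear.
Soloist Soundcheck: starts 4pm at or after Percussion Rehearsal ends 8am → clear.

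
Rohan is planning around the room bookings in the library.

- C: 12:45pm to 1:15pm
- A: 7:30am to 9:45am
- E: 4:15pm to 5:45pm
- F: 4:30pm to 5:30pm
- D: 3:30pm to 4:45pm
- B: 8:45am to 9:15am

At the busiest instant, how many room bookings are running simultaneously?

Sort all start/end points and keep a running count:
7:30am start A → 1
8:45am start B → 2
9:15am end B → 1
9:45am end A → 0
12:45pm start C → 1
1:15pm end C → 0
3:30pm start D → 1
4:15pm start E → 2
4:30pm start F → 3
4:45pm end D → 2
5:30pm end F → 1
5:45pm end E → 0
Peak is 3, at 4:30pm (D, E, F).

3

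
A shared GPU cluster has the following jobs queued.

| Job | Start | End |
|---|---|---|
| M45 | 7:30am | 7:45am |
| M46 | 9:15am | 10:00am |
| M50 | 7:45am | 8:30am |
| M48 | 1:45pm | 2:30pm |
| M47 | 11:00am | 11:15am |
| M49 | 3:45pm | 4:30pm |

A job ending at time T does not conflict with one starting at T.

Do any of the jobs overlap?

No

Sorted by start: M45, M50, M46, M47, M48, M49.
M50 starts exactly when M45 ends (back-to-back, no overlap) — done with M45.
M46 starts after M50 ends — done with M50.
M47 starts after M46 ends — done with M46.
M48 starts after M47 ends — done with M47.
M49 starts after M48 ends.
Every pair is clear; the schedule has no overlaps.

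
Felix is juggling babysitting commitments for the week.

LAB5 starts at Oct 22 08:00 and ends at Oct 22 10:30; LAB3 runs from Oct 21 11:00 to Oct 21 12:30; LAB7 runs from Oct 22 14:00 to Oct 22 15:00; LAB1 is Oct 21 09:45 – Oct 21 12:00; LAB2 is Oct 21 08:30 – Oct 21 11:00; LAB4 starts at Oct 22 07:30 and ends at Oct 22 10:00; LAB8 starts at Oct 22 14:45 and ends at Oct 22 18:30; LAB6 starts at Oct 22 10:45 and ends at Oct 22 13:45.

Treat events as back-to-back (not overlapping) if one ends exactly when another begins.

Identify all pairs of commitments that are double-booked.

Two intervals overlap when each starts before the other ends.
Sorted by start: LAB2, LAB1, LAB3, LAB4, LAB5, LAB6, LAB7, LAB8.
LAB1 starts before LAB2 ends → LAB2 and LAB1 overlap.
LAB3 starts exactly when LAB2 ends (back-to-back, no overlap), so LAB2 has no further overlaps.
LAB3 starts before LAB1 ends → LAB1 and LAB3 overlap.
LAB4 starts after LAB1 ends, so LAB1 has no further overlaps.
LAB4 starts after LAB3 ends, so LAB3 has no further overlaps.
LAB5 starts before LAB4 ends → LAB4 and LAB5 overlap.
LAB6 starts after LAB4 ends, so LAB4 has no further overlaps.
LAB6 starts after LAB5 ends, so LAB5 has no further overlaps.
LAB7 starts after LAB6 ends, so LAB6 has no further overlaps.
LAB8 starts before LAB7 ends → LAB7 and LAB8 overlap.

LAB1 & LAB2, LAB1 & LAB3, LAB4 & LAB5, LAB7 & LAB8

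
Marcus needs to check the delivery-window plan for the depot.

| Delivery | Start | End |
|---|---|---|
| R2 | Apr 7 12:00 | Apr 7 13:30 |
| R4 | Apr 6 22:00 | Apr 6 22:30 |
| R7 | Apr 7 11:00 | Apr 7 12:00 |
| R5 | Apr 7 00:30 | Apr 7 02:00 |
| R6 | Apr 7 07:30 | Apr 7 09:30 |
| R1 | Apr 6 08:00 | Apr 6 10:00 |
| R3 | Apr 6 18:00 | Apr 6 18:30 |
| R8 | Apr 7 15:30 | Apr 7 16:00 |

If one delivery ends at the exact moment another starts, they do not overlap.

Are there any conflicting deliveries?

Sorted by start: R1, R3, R4, R5, R6, R7, R2, R8.
R3 starts after R1 ends, so R1 has no further overlaps.
R4 starts after R3 ends, so R3 has no further overlaps.
R5 starts after R4 ends, so R4 has no further overlaps.
R6 starts after R5 ends, so R5 has no further overlaps.
R7 starts after R6 ends, so R6 has no further overlaps.
R2 starts exactly when R7 ends (back-to-back, no overlap), so R7 has no further overlaps.
R8 starts after R2 ends.
Every pair is clear; the schedule has no overlaps.

No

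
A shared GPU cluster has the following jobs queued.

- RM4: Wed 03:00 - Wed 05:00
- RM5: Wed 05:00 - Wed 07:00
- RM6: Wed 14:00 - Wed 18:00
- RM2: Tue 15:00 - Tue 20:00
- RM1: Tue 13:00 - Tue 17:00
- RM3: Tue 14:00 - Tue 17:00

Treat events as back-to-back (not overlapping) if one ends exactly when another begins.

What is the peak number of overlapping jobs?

3

Sweep the timeline, counting +1 at each start and −1 at each end (ends before starts at a tie):
Tue 13:00 start RM1 → 1
Tue 14:00 start RM3 → 2
Tue 15:00 start RM2 → 3
Tue 17:00 end RM1 → 2
Tue 17:00 end RM3 → 1
Tue 20:00 end RM2 → 0
Wed 03:00 start RM4 → 1
Wed 05:00 end RM4 → 0
Wed 05:00 start RM5 → 1
Wed 07:00 end RM5 → 0
Wed 14:00 start RM6 → 1
Wed 18:00 end RM6 → 0
Peak is 3, at Tue 15:00 (RM1, RM2, RM3).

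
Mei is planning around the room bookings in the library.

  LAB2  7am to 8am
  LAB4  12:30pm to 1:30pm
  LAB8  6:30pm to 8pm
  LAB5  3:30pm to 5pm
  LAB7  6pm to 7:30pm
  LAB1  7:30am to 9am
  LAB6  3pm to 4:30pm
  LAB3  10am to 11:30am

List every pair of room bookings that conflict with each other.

LAB1 & LAB2, LAB5 & LAB6, LAB7 & LAB8

Check each pair: they overlap iff neither finishes before the other starts.
Sorted by start: LAB2, LAB1, LAB3, LAB4, LAB6, LAB5, LAB7, LAB8.
LAB1 starts before LAB2 ends → LAB2 and LAB1 overlap.
LAB3 starts after LAB2 ends, so LAB2 has no further overlaps.
LAB3 starts after LAB1 ends, so LAB1 has no further overlaps.
LAB4 starts after LAB3 ends, so LAB3 has no further overlaps.
LAB6 starts after LAB4 ends, so LAB4 has no further overlaps.
LAB5 starts before LAB6 ends → LAB6 and LAB5 overlap.
LAB7 starts after LAB6 ends, so LAB6 has no further overlaps.
LAB7 starts after LAB5 ends, so LAB5 has no further overlaps.
LAB8 starts before LAB7 ends → LAB7 and LAB8 overlap.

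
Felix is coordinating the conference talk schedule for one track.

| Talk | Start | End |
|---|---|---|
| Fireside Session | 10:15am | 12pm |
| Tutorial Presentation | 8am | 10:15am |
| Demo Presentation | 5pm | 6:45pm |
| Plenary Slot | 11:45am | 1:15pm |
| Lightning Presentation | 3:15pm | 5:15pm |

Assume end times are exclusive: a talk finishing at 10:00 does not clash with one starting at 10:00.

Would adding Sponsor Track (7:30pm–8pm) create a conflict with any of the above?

No — it doesn't clash with anything

Tutorial Presentation: ends 10:15am at or before Sponsor Track starts 7:30pm → clear.
Fireside Session: ends 12pm at or before Sponsor Track starts 7:30pm → clear.
Plenary Slot: ends 1:15pm at or before Sponsor Track starts 7:30pm → clear.
Lightning Presentation: ends 5:15pm at or before Sponsor Track starts 7:30pm → clear.
Demo Presentation: ends 6:45pm at or before Sponsor Track starts 7:30pm → clear.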